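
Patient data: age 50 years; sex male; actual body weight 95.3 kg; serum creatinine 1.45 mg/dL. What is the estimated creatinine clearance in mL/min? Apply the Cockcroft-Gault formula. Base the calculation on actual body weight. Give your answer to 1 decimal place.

CrCl = (140 − 50) × 95.3 / (72 × 1.45) = 8577.0 / 104.40 ≈ 82.2 mL/min

82.2 mL/min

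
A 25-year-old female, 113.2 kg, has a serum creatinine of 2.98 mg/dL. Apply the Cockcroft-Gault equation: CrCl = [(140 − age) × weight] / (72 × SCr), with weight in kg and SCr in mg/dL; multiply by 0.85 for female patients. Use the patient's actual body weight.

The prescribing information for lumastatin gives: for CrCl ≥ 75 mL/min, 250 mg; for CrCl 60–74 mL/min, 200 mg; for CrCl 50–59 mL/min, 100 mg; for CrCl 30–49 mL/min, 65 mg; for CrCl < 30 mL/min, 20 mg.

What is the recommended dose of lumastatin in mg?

100 mg

CrCl = (140 − 25) × 113.2 / (72 × 2.98) × 0.85 = 13018.0 / 214.56 × 0.85 ≈ 51.6 mL/min
CrCl ≈ 52 mL/min → bracket 50–59 mL/min.
Dose for this bracket: 100 mg.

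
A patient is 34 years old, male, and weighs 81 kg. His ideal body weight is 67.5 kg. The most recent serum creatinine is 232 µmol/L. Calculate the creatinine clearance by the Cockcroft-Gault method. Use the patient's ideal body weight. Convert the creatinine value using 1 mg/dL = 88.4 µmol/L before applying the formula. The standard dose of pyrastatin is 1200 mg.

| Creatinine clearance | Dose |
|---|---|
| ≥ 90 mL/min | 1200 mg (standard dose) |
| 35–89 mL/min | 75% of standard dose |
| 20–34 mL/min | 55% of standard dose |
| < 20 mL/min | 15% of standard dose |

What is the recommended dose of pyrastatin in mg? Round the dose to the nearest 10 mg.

900 mg

SCr = 232 / 88.4 = 2.624 mg/dL
CrCl = (140 − 34) × 67.5 / (72 × 2.624) = 7155.0 / 188.93 ≈ 37.9 mL/min
CrCl ≈ 38 mL/min → bracket 35–89 mL/min.
75% of 1200 mg = 900 mg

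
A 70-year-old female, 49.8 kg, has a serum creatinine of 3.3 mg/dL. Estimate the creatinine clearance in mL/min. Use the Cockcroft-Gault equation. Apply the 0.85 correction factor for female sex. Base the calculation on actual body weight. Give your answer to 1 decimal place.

12.5 mL/min

CrCl = (140 − 70) × 49.8 / (72 × 3.3) × 0.85 = 3486.0 / 237.60 × 0.85 ≈ 12.5 mL/min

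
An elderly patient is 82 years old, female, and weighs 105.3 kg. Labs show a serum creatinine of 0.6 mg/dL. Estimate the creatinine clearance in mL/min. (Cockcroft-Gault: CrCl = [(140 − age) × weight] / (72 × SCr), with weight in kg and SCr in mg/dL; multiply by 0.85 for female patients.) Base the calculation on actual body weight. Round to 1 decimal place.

120.2 mL/min

CrCl = (140 − 82) × 105.3 / (72 × 0.6) × 0.85 = 6107.4 / 43.20 × 0.85 ≈ 120.2 mL/min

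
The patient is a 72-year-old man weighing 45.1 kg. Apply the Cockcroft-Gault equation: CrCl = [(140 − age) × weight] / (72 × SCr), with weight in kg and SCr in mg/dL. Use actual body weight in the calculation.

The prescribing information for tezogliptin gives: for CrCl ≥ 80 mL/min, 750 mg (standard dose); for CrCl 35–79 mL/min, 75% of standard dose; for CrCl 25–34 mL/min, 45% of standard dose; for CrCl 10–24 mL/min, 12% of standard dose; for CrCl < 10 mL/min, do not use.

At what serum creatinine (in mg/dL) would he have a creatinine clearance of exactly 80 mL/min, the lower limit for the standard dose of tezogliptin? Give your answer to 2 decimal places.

Standard dose requires CrCl ≥ 80 mL/min.
Set (140 − 72) × 45.1 / (72 × SCr) = 80
SCr = (140 − 72) × 45.1 / (72 × 80) = 0.532 mg/dL

0.53 mg/dL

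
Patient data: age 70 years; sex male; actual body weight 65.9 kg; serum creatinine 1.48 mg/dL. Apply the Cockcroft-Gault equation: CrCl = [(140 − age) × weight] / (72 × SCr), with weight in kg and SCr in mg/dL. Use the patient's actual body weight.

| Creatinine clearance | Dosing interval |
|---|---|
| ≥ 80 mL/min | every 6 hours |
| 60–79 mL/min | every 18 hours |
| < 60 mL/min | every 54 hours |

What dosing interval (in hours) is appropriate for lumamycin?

every 54 hours

CrCl = (140 − 70) × 65.9 / (72 × 1.48) = 4613.0 / 106.56 ≈ 43.3 mL/min
CrCl ≈ 43 mL/min → bracket < 60 mL/min → every 54 hours.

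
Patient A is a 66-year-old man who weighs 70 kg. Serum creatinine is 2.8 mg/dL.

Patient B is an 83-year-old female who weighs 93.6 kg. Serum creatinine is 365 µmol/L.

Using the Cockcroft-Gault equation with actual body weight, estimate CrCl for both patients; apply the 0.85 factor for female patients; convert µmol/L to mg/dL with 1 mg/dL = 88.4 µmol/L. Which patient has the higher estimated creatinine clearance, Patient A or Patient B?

Patient A

Patient A: CrCl = (140 − 66) × 70 / (72 × 2.8) = 5180.0 / 201.60 ≈ 25.7 mL/min
Patient B: SCr = 365 / 88.4 = 4.129 mg/dL
Patient B: CrCl = (140 − 83) × 93.6 / (72 × 4.129) × 0.85 = 5335.2 / 297.29 × 0.85 ≈ 15.3 mL/min
25.7 vs 15.3 mL/min → Patient A is higher.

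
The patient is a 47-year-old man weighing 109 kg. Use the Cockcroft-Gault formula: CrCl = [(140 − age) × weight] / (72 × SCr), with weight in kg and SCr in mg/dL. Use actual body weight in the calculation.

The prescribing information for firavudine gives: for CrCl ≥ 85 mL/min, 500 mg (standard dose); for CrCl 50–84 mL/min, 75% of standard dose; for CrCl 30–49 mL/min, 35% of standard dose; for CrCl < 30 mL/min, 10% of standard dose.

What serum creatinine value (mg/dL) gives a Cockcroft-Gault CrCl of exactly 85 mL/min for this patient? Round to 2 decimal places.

Standard dose requires CrCl ≥ 85 mL/min.
Set (140 − 47) × 109 / (72 × SCr) = 85
SCr = (140 − 47) × 109 / (72 × 85) = 1.656 mg/dL

1.66 mg/dL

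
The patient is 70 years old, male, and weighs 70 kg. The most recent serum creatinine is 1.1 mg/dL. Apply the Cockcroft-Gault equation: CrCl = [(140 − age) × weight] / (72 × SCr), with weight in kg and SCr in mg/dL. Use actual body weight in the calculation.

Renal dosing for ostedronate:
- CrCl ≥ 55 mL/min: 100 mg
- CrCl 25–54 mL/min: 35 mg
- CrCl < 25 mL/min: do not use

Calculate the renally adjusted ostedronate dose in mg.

CrCl = (140 − 70) × 70 / (72 × 1.1) = 4900.0 / 79.20 ≈ 61.9 mL/min
CrCl ≈ 62 mL/min → bracket ≥ 55 mL/min.
Dose for this bracket: 100 mg.

100 mg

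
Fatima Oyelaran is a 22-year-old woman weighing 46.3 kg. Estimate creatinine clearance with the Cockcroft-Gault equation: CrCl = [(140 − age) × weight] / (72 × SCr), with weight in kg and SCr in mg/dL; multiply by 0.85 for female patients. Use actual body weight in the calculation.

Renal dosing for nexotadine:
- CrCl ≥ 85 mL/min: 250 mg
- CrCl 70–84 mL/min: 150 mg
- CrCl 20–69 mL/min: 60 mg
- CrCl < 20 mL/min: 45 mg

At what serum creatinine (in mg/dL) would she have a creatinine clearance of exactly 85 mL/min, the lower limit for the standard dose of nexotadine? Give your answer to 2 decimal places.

0.76 mg/dL

Standard dose requires CrCl ≥ 85 mL/min.
Set (140 − 22) × 46.3 × 0.85 / (72 × SCr) = 85
SCr = (140 − 22) × 46.3 × 0.85 / (72 × 85) = 0.759 mg/dL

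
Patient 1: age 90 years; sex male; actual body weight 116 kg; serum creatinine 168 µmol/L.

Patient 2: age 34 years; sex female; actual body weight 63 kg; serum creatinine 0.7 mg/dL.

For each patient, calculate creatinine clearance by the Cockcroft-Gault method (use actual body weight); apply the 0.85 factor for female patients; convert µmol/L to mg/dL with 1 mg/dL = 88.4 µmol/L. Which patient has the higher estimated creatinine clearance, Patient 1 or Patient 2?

Patient 2

Patient 1: SCr = 168 / 88.4 = 1.9 mg/dL
Patient 1: CrCl = (140 − 90) × 116 / (72 × 1.9) = 5800.0 / 136.80 ≈ 42.4 mL/min
Patient 2: CrCl = (140 − 34) × 63 / (72 × 0.7) × 0.85 = 6678.0 / 50.40 × 0.85 ≈ 112.6 mL/min
42.4 vs 112.6 mL/min → Patient 2 is higher.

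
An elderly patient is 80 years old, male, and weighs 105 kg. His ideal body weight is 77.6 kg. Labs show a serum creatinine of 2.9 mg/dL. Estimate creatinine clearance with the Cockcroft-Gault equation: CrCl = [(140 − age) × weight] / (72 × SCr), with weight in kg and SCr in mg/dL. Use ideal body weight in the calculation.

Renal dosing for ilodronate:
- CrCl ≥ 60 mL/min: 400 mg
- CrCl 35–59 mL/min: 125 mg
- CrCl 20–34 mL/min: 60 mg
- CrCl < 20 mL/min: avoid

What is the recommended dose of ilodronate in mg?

60 mg

CrCl = (140 − 80) × 77.6 / (72 × 2.9) = 4656.0 / 208.80 ≈ 22.3 mL/min
CrCl ≈ 22 mL/min → bracket 20–34 mL/min.
Dose for this bracket: 60 mg.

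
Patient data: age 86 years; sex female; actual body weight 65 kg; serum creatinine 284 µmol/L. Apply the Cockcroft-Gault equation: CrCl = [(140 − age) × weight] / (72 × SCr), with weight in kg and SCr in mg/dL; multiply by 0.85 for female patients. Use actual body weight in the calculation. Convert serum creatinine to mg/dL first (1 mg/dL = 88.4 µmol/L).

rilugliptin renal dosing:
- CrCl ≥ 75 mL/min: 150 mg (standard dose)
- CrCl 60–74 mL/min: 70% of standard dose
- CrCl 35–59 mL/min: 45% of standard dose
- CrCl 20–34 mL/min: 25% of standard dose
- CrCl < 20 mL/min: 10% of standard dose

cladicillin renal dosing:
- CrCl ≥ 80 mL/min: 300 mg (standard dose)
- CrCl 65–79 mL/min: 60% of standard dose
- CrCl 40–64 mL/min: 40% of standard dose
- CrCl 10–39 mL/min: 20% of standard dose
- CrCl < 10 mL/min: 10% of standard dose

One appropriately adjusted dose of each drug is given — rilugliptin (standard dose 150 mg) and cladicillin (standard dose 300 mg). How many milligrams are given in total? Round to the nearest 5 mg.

75 mg

SCr = 284 / 88.4 = 3.213 mg/dL
CrCl = (140 − 86) × 65 / (72 × 3.213) × 0.85 = 3510.0 / 231.34 × 0.85 ≈ 12.9 mL/min
CrCl ≈ 13 mL/min.
rilugliptin: < 20 mL/min → 10% of 150 mg = 15 mg.
cladicillin: 10–39 mL/min → 20% of 300 mg = 60 mg.
Total = 15 + 60 = 75 mg.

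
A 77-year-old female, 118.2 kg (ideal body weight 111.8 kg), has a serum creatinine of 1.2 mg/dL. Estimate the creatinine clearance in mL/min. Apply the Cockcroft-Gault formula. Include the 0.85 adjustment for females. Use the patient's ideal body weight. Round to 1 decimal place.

69.3 mL/min

CrCl = (140 − 77) × 111.8 / (72 × 1.2) × 0.85 = 7043.4 / 86.40 × 0.85 ≈ 69.3 mL/min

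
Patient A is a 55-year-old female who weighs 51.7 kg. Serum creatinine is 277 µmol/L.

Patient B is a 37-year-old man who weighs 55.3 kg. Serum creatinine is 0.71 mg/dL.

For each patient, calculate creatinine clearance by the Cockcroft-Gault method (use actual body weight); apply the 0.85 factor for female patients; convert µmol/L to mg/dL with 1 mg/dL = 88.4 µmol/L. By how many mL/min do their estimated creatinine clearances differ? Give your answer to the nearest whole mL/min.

95 mL/min

Patient A: SCr = 277 / 88.4 = 3.133 mg/dL
Patient A: CrCl = (140 − 55) × 51.7 / (72 × 3.133) × 0.85 = 4394.5 / 225.58 × 0.85 ≈ 16.6 mL/min
Patient B: CrCl = (140 − 37) × 55.3 / (72 × 0.71) = 5695.9 / 51.12 ≈ 111.4 mL/min
|16.6 − 111.4| = 94.8 mL/min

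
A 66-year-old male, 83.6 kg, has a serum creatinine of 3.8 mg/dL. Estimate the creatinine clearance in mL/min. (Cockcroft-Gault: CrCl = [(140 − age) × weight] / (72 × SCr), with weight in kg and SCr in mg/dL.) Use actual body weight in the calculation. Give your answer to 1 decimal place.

22.6 mL/min

CrCl = (140 − 66) × 83.6 / (72 × 3.8) = 6186.4 / 273.60 ≈ 22.6 mL/min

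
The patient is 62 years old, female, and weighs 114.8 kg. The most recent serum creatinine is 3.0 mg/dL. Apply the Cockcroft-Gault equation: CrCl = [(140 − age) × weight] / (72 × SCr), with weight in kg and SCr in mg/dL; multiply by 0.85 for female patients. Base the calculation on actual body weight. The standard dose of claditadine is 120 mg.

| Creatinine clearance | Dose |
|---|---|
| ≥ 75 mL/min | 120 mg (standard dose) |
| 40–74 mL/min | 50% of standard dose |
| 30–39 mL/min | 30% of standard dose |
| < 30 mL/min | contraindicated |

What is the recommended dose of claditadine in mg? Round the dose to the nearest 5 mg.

CrCl = (140 − 62) × 114.8 / (72 × 3) × 0.85 = 8954.4 / 216.00 × 0.85 ≈ 35.2 mL/min
CrCl ≈ 35 mL/min → bracket 30–39 mL/min.
30% of 120 mg = 36 mg → 35 mg

35 mg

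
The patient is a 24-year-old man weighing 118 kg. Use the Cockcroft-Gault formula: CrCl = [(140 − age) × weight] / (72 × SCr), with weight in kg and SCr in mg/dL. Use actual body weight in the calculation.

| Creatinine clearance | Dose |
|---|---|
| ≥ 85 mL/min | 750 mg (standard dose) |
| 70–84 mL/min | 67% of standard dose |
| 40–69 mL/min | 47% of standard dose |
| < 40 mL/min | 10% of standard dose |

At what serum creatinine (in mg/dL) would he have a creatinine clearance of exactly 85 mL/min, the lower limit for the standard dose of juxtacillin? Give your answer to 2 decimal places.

2.24 mg/dL

Standard dose requires CrCl ≥ 85 mL/min.
Set (140 − 24) × 118 / (72 × SCr) = 85
SCr = (140 − 24) × 118 / (72 × 85) = 2.237 mg/dL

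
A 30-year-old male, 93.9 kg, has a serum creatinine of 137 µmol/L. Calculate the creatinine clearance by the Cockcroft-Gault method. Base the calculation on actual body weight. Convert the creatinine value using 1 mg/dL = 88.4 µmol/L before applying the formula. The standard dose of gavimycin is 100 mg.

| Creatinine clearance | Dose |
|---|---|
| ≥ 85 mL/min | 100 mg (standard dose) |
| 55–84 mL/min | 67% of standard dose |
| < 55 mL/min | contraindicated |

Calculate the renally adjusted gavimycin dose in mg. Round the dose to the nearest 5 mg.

100 mg

SCr = 137 / 88.4 = 1.55 mg/dL
CrCl = (140 − 30) × 93.9 / (72 × 1.55) = 10329.0 / 111.60 ≈ 92.6 mL/min
CrCl ≈ 93 mL/min → bracket ≥ 85 mL/min.
100% of 100 mg = 100 mg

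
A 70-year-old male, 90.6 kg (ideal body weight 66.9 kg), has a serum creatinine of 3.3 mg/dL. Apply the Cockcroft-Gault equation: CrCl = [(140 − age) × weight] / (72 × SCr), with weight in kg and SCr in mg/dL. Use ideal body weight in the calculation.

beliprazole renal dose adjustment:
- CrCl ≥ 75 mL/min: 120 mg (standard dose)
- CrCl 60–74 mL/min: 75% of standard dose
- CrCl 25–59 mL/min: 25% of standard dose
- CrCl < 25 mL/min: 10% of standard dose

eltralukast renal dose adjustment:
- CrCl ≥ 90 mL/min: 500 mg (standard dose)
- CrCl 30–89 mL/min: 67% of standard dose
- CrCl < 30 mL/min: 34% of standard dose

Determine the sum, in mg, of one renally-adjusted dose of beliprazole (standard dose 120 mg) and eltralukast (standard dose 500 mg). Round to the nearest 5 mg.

CrCl = (140 − 70) × 66.9 / (72 × 3.3) = 4683.0 / 237.60 ≈ 19.7 mL/min
CrCl ≈ 20 mL/min.
beliprazole: < 25 mL/min → 10% of 120 mg = 12 mg.
eltralukast: < 30 mL/min → 34% of 500 mg = 170 mg.
Total = 12 + 170 = 182 mg.

180 mg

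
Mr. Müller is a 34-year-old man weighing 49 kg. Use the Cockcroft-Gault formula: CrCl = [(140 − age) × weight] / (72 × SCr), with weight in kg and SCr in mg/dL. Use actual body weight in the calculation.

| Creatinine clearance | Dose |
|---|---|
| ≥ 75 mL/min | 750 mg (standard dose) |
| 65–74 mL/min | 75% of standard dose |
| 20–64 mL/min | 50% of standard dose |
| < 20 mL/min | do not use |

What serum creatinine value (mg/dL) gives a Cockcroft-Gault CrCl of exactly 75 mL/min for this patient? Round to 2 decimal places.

0.96 mg/dL

Standard dose requires CrCl ≥ 75 mL/min.
Set (140 − 34) × 49 / (72 × SCr) = 75
SCr = (140 − 34) × 49 / (72 × 75) = 0.962 mg/dL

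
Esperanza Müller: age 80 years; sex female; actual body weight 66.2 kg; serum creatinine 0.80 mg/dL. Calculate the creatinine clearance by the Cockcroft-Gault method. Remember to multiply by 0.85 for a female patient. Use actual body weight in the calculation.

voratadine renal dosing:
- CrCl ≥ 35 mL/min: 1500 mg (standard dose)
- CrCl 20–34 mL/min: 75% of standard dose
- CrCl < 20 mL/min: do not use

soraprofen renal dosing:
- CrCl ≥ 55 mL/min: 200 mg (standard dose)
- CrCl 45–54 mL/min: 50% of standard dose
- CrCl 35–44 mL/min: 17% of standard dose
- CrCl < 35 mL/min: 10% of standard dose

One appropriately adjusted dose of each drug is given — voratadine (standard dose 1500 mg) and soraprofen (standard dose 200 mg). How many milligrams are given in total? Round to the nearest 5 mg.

CrCl = (140 − 80) × 66.2 / (72 × 0.8) × 0.85 = 3972.0 / 57.60 × 0.85 ≈ 58.6 mL/min
CrCl ≈ 59 mL/min.
voratadine: ≥ 35 mL/min → 100% of 1500 mg = 1500 mg.
soraprofen: ≥ 55 mL/min → 100% of 200 mg = 200 mg.
Total = 1500 + 200 = 1700 mg.

1700 mg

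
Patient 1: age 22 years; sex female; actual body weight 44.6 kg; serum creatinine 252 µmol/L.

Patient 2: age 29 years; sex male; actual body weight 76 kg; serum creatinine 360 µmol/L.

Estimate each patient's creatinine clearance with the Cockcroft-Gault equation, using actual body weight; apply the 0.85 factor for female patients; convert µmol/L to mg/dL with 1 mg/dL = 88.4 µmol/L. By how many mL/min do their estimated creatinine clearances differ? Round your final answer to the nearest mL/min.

Patient 1: SCr = 252 / 88.4 = 2.851 mg/dL
Patient 1: CrCl = (140 − 22) × 44.6 / (72 × 2.851) × 0.85 = 5262.8 / 205.27 × 0.85 ≈ 21.8 mL/min
Patient 2: SCr = 360 / 88.4 = 4.072 mg/dL
Patient 2: CrCl = (140 − 29) × 76 / (72 × 4.072) = 8436.0 / 293.18 ≈ 28.8 mL/min
|21.8 − 28.8| = 7.0 mL/min

7 mL/min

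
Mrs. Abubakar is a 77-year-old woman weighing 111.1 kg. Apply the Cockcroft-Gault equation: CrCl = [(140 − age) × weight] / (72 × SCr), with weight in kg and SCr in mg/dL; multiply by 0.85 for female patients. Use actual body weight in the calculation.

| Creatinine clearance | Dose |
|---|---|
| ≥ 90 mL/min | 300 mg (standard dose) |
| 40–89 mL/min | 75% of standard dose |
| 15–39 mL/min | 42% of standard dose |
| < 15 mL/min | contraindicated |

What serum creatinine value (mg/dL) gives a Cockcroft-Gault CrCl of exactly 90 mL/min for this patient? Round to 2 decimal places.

Standard dose requires CrCl ≥ 90 mL/min.
Set (140 − 77) × 111.1 × 0.85 / (72 × SCr) = 90
SCr = (140 − 77) × 111.1 × 0.85 / (72 × 90) = 0.918 mg/dL

0.92 mg/dL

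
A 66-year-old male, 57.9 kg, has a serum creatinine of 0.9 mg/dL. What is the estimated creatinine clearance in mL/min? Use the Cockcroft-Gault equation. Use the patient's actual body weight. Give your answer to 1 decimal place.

CrCl = (140 − 66) × 57.9 / (72 × 0.9) = 4284.6 / 64.80 ≈ 66.1 mL/min

66.1 mL/min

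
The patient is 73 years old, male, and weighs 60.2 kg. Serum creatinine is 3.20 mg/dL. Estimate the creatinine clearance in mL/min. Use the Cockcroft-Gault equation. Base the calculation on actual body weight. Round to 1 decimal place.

17.5 mL/min

CrCl = (140 − 73) × 60.2 / (72 × 3.2) = 4033.4 / 230.40 ≈ 17.5 mL/min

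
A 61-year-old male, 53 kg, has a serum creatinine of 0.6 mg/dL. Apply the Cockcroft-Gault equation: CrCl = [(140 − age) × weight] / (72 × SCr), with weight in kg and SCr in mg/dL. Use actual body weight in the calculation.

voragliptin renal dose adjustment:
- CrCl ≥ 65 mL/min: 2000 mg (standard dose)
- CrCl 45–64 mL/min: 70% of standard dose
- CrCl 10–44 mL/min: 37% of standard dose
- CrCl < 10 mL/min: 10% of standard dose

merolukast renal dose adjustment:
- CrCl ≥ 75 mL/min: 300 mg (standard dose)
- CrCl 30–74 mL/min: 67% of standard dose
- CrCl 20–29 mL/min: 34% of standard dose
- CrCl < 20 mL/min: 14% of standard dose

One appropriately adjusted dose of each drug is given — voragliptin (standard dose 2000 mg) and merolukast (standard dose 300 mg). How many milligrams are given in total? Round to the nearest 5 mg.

2300 mg

CrCl = (140 − 61) × 53 / (72 × 0.6) = 4187.0 / 43.20 ≈ 96.9 mL/min
CrCl ≈ 97 mL/min.
voragliptin: ≥ 65 mL/min → 100% of 2000 mg = 2000 mg.
merolukast: ≥ 75 mL/min → 100% of 300 mg = 300 mg.
Total = 2000 + 300 = 2300 mg.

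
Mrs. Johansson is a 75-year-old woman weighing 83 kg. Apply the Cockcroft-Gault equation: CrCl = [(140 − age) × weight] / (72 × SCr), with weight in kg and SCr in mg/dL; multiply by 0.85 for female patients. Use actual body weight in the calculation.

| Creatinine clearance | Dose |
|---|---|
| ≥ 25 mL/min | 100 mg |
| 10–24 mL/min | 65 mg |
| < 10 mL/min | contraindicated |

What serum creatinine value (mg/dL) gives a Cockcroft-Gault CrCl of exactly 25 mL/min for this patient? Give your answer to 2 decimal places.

2.55 mg/dL

Standard dose requires CrCl ≥ 25 mL/min.
Set (140 − 75) × 83 × 0.85 / (72 × SCr) = 25
SCr = (140 − 75) × 83 × 0.85 / (72 × 25) = 2.548 mg/dL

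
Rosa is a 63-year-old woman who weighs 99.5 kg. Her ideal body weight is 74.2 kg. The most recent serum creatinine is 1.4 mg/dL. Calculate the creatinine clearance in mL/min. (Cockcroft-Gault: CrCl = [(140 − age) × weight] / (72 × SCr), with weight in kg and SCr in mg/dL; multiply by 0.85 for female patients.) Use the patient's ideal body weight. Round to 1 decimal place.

CrCl = (140 − 63) × 74.2 / (72 × 1.4) × 0.85 = 5713.4 / 100.80 × 0.85 ≈ 48.2 mL/min

48.2 mL/min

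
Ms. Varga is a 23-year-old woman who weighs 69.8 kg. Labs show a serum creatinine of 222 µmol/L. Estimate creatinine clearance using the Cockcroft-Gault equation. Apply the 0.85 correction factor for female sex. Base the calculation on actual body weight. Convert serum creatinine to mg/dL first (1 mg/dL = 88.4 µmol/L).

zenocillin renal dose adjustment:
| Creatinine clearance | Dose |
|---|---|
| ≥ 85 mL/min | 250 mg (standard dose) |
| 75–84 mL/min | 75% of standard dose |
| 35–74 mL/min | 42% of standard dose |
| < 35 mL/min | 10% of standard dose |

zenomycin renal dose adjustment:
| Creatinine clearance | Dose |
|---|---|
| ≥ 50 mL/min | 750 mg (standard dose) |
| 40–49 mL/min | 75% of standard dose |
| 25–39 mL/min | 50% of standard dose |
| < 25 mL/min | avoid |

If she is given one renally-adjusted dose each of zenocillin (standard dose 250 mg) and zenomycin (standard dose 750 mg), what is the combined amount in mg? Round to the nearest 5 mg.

SCr = 222 / 88.4 = 2.511 mg/dL
CrCl = (140 − 23) × 69.8 / (72 × 2.511) × 0.85 = 8166.6 / 180.79 × 0.85 ≈ 38.4 mL/min
CrCl ≈ 38 mL/min.
zenocillin: 35–74 mL/min → 42% of 250 mg = 105 mg.
zenomycin: 25–39 mL/min → 50% of 750 mg = 375 mg.
Total = 105 + 375 = 480 mg.

480 mg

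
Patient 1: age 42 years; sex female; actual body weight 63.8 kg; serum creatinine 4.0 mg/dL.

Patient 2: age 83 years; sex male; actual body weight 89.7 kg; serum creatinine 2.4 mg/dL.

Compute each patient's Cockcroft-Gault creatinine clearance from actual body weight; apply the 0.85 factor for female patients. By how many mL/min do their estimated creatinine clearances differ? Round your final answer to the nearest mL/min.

Patient 1: CrCl = (140 − 42) × 63.8 / (72 × 4) × 0.85 = 6252.4 / 288.00 × 0.85 ≈ 18.5 mL/min
Patient 2: CrCl = (140 − 83) × 89.7 / (72 × 2.4) = 5112.9 / 172.80 ≈ 29.6 mL/min
|18.5 − 29.6| = 11.1 mL/min

11 mL/min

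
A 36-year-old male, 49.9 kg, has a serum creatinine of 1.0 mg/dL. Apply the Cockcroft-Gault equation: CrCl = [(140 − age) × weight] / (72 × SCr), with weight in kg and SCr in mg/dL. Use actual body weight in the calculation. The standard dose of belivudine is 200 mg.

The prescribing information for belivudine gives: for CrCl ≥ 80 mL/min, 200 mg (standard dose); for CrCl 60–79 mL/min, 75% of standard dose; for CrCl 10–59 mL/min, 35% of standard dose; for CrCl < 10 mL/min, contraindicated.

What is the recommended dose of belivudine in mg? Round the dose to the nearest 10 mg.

150 mg

CrCl = (140 − 36) × 49.9 / (72 × 1) = 5189.6 / 72.00 ≈ 72.1 mL/min
CrCl ≈ 72 mL/min → bracket 60–79 mL/min.
75% of 200 mg = 150 mg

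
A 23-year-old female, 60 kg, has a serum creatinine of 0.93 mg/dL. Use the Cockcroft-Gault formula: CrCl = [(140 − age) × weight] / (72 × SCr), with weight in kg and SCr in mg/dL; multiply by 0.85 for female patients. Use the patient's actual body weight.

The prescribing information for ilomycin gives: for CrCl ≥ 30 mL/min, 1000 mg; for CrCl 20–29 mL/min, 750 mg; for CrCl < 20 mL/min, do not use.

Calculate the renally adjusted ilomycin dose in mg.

CrCl = (140 − 23) × 60 / (72 × 0.93) × 0.85 = 7020.0 / 66.96 × 0.85 ≈ 89.1 mL/min
CrCl ≈ 89 mL/min → bracket ≥ 30 mL/min.
Dose for this bracket: 1000 mg.

1000 mg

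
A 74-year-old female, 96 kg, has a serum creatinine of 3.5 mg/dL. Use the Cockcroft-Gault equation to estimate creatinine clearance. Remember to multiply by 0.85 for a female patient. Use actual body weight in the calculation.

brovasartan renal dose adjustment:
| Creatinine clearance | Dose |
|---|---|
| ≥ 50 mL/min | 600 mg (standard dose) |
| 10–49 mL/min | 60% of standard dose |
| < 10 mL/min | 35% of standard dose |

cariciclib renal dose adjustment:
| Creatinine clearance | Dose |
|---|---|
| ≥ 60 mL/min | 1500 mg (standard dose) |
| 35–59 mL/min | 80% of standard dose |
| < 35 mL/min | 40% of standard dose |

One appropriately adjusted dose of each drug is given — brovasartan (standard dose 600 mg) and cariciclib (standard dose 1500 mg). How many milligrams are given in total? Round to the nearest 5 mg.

960 mg

CrCl = (140 − 74) × 96 / (72 × 3.5) × 0.85 = 6336.0 / 252.00 × 0.85 ≈ 21.4 mL/min
CrCl ≈ 21 mL/min.
brovasartan: 10–49 mL/min → 60% of 600 mg = 360 mg.
cariciclib: < 35 mL/min → 40% of 1500 mg = 600 mg.
Total = 360 + 600 = 960 mg.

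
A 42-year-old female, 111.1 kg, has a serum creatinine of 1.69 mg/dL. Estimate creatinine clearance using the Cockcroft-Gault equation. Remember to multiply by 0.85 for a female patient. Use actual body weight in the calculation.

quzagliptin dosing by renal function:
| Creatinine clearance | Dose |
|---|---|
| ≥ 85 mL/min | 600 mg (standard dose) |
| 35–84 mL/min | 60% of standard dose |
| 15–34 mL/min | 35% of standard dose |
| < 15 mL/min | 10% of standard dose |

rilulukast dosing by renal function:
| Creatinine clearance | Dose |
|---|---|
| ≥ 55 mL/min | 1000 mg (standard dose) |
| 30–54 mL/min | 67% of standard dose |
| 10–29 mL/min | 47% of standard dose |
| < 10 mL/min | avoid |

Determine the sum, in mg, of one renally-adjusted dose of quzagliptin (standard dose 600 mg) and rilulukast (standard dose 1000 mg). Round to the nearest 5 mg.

CrCl = (140 − 42) × 111.1 / (72 × 1.69) × 0.85 = 10887.8 / 121.68 × 0.85 ≈ 76.1 mL/min
CrCl ≈ 76 mL/min.
quzagliptin: 35–84 mL/min → 60% of 600 mg = 360 mg.
rilulukast: ≥ 55 mL/min → 100% of 1000 mg = 1000 mg.
Total = 360 + 1000 = 1360 mg.

1360 mg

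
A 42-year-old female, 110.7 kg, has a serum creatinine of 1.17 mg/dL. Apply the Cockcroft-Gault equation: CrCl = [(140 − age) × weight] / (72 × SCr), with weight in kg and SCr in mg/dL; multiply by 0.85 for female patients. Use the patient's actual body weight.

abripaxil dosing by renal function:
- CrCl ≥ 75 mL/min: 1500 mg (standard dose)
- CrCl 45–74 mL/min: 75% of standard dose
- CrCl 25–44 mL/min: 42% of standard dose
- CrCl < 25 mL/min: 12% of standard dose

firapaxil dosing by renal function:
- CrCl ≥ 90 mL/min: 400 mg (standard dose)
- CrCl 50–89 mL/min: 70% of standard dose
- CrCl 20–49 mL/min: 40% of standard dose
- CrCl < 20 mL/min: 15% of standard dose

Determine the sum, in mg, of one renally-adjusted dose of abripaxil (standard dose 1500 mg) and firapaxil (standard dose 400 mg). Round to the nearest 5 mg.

CrCl = (140 − 42) × 110.7 / (72 × 1.17) × 0.85 = 10848.6 / 84.24 × 0.85 ≈ 109.5 mL/min
CrCl ≈ 109 mL/min.
abripaxil: ≥ 75 mL/min → 100% of 1500 mg = 1500 mg.
firapaxil: ≥ 90 mL/min → 100% of 400 mg = 400 mg.
Total = 1500 + 400 = 1900 mg.

1900 mg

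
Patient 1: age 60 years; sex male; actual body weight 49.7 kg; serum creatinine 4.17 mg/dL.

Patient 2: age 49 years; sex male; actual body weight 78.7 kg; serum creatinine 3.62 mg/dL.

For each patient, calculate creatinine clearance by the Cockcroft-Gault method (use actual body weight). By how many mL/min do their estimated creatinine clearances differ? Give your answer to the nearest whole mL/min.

Patient 1: CrCl = (140 − 60) × 49.7 / (72 × 4.17) = 3976.0 / 300.24 ≈ 13.2 mL/min
Patient 2: CrCl = (140 − 49) × 78.7 / (72 × 3.62) = 7161.7 / 260.64 ≈ 27.5 mL/min
|13.2 − 27.5| = 14.3 mL/min

14 mL/min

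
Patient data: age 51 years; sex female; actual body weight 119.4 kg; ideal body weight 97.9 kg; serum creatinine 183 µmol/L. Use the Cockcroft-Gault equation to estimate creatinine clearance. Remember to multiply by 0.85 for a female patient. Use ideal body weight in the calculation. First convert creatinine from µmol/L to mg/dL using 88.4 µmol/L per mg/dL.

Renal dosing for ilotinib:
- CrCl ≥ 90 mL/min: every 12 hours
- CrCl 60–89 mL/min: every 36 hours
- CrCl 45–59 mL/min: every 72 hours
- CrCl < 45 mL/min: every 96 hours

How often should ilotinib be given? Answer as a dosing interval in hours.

SCr = 183 / 88.4 = 2.07 mg/dL
CrCl = (140 − 51) × 97.9 / (72 × 2.07) × 0.85 = 8713.1 / 149.04 × 0.85 ≈ 49.7 mL/min
CrCl ≈ 50 mL/min → bracket 45–59 mL/min → every 72 hours.

every 72 hours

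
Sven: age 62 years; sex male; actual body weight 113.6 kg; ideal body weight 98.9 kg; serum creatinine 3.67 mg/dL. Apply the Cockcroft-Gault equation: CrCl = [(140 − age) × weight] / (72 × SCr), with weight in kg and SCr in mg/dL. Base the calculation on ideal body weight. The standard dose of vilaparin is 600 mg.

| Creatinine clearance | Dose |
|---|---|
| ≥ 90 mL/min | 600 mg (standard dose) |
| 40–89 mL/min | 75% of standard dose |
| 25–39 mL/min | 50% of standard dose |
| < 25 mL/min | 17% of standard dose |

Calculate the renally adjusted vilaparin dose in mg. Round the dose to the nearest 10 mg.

CrCl = (140 − 62) × 98.9 / (72 × 3.67) = 7714.2 / 264.24 ≈ 29.2 mL/min
CrCl ≈ 29 mL/min → bracket 25–39 mL/min.
50% of 600 mg = 300 mg

300 mg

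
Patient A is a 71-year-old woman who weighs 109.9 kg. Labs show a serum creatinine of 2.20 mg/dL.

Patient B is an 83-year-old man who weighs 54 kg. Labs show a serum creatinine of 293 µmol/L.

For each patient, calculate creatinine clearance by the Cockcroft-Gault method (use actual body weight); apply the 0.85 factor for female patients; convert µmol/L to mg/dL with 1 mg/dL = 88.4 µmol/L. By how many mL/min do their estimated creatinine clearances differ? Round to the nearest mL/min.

28 mL/min

Patient A: CrCl = (140 − 71) × 109.9 / (72 × 2.2) × 0.85 = 7583.1 / 158.40 × 0.85 ≈ 40.7 mL/min
Patient B: SCr = 293 / 88.4 = 3.314 mg/dL
Patient B: CrCl = (140 − 83) × 54 / (72 × 3.314) = 3078.0 / 238.61 ≈ 12.9 mL/min
|40.7 − 12.9| = 27.8 mL/min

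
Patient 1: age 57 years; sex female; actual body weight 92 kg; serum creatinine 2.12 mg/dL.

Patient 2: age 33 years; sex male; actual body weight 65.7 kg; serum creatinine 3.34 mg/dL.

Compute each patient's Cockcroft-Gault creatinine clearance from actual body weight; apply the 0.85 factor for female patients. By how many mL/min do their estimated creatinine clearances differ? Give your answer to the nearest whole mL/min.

13 mL/min

Patient 1: CrCl = (140 − 57) × 92 / (72 × 2.12) × 0.85 = 7636.0 / 152.64 × 0.85 ≈ 42.5 mL/min
Patient 2: CrCl = (140 − 33) × 65.7 / (72 × 3.34) = 7029.9 / 240.48 ≈ 29.2 mL/min
|42.5 − 29.2| = 13.3 mL/min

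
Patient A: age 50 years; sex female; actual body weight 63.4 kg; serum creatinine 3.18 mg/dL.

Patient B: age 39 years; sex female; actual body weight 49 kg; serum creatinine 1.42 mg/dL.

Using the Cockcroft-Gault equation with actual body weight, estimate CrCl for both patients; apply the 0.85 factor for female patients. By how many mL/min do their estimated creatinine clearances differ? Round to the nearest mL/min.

20 mL/min

Patient A: CrCl = (140 − 50) × 63.4 / (72 × 3.18) × 0.85 = 5706.0 / 228.96 × 0.85 ≈ 21.2 mL/min
Patient B: CrCl = (140 − 39) × 49 / (72 × 1.42) × 0.85 = 4949.0 / 102.24 × 0.85 ≈ 41.1 mL/min
|21.2 − 41.1| = 19.9 mL/min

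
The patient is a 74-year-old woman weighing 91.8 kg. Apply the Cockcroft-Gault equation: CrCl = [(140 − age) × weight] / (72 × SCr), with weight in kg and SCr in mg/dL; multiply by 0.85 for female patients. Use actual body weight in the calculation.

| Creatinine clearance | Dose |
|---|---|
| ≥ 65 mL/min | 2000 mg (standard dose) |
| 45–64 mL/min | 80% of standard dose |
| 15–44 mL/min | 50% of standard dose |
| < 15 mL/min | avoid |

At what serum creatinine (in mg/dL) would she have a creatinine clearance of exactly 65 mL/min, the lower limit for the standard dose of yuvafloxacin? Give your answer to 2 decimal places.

Standard dose requires CrCl ≥ 65 mL/min.
Set (140 − 74) × 91.8 × 0.85 / (72 × SCr) = 65
SCr = (140 − 74) × 91.8 × 0.85 / (72 × 65) = 1.100 mg/dL

1.10 mg/dL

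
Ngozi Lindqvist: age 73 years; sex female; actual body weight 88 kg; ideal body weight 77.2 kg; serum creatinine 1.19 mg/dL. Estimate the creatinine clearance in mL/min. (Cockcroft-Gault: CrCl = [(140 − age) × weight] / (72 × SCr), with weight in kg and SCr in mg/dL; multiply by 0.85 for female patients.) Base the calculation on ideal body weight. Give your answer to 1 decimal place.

51.3 mL/min

CrCl = (140 − 73) × 77.2 / (72 × 1.19) × 0.85 = 5172.4 / 85.68 × 0.85 ≈ 51.3 mL/min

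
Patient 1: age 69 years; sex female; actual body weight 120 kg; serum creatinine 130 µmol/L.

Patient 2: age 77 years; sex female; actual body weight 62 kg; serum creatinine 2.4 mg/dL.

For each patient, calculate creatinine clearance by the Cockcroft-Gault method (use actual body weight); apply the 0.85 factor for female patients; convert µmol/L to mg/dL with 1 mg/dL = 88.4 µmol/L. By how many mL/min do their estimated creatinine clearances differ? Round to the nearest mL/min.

Patient 1: SCr = 130 / 88.4 = 1.471 mg/dL
Patient 1: CrCl = (140 − 69) × 120 / (72 × 1.471) × 0.85 = 8520.0 / 105.91 × 0.85 ≈ 68.4 mL/min
Patient 2: CrCl = (140 − 77) × 62 / (72 × 2.4) × 0.85 = 3906.0 / 172.80 × 0.85 ≈ 19.2 mL/min
|68.4 − 19.2| = 49.2 mL/min

49 mL/min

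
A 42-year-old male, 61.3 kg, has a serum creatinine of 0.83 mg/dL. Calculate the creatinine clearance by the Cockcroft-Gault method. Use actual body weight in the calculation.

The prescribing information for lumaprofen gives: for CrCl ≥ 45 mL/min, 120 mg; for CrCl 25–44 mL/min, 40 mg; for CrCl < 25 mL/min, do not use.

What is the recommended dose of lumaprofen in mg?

CrCl = (140 − 42) × 61.3 / (72 × 0.83) = 6007.4 / 59.76 ≈ 100.5 mL/min
CrCl ≈ 101 mL/min → bracket ≥ 45 mL/min.
Dose for this bracket: 120 mg.

120 mg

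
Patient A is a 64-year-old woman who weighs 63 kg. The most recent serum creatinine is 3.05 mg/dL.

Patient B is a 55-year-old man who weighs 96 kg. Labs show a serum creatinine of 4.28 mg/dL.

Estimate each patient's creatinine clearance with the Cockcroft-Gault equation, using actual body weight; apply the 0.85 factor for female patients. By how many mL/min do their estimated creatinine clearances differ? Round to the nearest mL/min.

8 mL/min

Patient A: CrCl = (140 − 64) × 63 / (72 × 3.05) × 0.85 = 4788.0 / 219.60 × 0.85 ≈ 18.5 mL/min
Patient B: CrCl = (140 − 55) × 96 / (72 × 4.28) = 8160.0 / 308.16 ≈ 26.5 mL/min
|18.5 − 26.5| = 8.0 mL/min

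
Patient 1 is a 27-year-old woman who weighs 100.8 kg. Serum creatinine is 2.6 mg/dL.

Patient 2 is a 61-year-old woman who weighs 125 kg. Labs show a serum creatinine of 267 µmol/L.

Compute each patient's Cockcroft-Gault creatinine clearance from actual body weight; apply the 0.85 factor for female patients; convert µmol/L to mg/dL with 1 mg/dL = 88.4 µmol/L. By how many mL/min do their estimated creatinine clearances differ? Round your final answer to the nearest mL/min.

13 mL/min

Patient 1: CrCl = (140 − 27) × 100.8 / (72 × 2.6) × 0.85 = 11390.4 / 187.20 × 0.85 ≈ 51.7 mL/min
Patient 2: SCr = 267 / 88.4 = 3.02 mg/dL
Patient 2: CrCl = (140 − 61) × 125 / (72 × 3.02) × 0.85 = 9875.0 / 217.44 × 0.85 ≈ 38.6 mL/min
|51.7 − 38.6| = 13.1 mL/min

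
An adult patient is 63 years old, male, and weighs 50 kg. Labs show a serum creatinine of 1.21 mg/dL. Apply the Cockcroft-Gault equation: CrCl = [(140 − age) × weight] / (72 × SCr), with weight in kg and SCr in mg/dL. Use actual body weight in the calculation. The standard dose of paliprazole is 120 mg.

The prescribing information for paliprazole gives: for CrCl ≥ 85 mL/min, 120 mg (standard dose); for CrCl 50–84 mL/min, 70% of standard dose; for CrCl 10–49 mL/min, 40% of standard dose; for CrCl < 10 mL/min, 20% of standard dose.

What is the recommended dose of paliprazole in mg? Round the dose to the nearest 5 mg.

50 mg

CrCl = (140 − 63) × 50 / (72 × 1.21) = 3850.0 / 87.12 ≈ 44.2 mL/min
CrCl ≈ 44 mL/min → bracket 10–49 mL/min.
40% of 120 mg = 48 mg → 50 mg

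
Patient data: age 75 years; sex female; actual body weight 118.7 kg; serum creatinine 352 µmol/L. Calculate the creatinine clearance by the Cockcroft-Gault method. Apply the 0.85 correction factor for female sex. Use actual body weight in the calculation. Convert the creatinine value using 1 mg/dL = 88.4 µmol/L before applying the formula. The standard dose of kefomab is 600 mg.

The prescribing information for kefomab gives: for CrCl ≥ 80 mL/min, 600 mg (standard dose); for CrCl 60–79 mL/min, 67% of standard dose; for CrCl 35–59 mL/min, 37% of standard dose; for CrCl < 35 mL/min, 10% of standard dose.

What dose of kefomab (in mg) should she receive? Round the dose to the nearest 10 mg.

60 mg

SCr = 352 / 88.4 = 3.982 mg/dL
CrCl = (140 − 75) × 118.7 / (72 × 3.982) × 0.85 = 7715.5 / 286.70 × 0.85 ≈ 22.9 mL/min
CrCl ≈ 23 mL/min → bracket < 35 mL/min.
10% of 600 mg = 60 mg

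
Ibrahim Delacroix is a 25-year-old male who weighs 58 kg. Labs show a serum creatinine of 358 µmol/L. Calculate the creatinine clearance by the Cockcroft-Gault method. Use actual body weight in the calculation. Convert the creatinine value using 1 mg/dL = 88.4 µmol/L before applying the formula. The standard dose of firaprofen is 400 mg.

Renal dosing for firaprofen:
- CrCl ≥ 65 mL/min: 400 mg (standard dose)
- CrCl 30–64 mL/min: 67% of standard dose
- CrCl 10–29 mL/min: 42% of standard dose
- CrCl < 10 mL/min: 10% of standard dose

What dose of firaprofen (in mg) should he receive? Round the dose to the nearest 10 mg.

170 mg

SCr = 358 / 88.4 = 4.05 mg/dL
CrCl = (140 − 25) × 58 / (72 × 4.05) = 6670.0 / 291.60 ≈ 22.9 mL/min
CrCl ≈ 23 mL/min → bracket 10–29 mL/min.
42% of 400 mg = 168 mg → 170 mg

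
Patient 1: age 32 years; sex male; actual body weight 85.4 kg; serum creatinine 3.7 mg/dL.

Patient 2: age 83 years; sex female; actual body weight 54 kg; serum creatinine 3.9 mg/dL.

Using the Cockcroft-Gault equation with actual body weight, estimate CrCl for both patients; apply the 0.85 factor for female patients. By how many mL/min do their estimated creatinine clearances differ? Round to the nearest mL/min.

Patient 1: CrCl = (140 − 32) × 85.4 / (72 × 3.7) = 9223.2 / 266.40 ≈ 34.6 mL/min
Patient 2: CrCl = (140 − 83) × 54 / (72 × 3.9) × 0.85 = 3078.0 / 280.80 × 0.85 ≈ 9.3 mL/min
|34.6 − 9.3| = 25.3 mL/min

25 mL/min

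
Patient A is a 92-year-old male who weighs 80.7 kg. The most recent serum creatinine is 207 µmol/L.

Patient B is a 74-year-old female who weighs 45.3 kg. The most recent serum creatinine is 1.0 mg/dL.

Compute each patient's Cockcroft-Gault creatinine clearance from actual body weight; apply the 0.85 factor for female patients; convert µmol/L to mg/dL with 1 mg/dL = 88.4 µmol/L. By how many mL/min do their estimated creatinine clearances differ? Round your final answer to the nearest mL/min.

12 mL/min

Patient A: SCr = 207 / 88.4 = 2.342 mg/dL
Patient A: CrCl = (140 − 92) × 80.7 / (72 × 2.342) = 3873.6 / 168.62 ≈ 23.0 mL/min
Patient B: CrCl = (140 − 74) × 45.3 / (72 × 1) × 0.85 = 2989.8 / 72.00 × 0.85 ≈ 35.3 mL/min
|23.0 − 35.3| = 12.3 mL/min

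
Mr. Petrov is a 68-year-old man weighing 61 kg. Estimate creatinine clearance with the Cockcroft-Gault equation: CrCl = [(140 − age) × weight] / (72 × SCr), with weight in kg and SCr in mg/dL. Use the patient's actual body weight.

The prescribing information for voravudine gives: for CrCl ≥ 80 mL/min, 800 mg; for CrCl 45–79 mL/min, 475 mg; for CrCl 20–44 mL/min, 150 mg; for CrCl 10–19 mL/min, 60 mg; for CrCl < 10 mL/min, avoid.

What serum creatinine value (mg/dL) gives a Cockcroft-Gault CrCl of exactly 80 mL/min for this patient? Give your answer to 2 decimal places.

Standard dose requires CrCl ≥ 80 mL/min.
Set (140 − 68) × 61 / (72 × SCr) = 80
SCr = (140 − 68) × 61 / (72 × 80) = 0.762 mg/dL

0.76 mg/dL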